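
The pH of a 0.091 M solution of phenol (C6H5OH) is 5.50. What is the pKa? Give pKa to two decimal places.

[H+] = 10^(-5.50) = 3.16 × 10^-6 M
At equilibrium [HA] = 0.091 − 3.16 × 10^-6 = 9.10 × 10^-2 M
Ka = [H+][A-]/[HA] = (3.16 × 10^-6)² / 9.10 × 10^-2 = 1.10 × 10^-10
pKa = -log(1.10 × 10^-10) = 9.96

pKa = 9.96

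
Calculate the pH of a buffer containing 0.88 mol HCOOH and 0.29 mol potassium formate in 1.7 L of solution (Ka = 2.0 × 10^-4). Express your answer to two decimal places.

pKa = −log(2.0 × 10^-4) = 3.699
pH = pKa + log([A⁻]/[HA]) = 3.699 + log(0.29/0.88)
pH = 3.699 + (-0.482) = 3.22

pH = 3.22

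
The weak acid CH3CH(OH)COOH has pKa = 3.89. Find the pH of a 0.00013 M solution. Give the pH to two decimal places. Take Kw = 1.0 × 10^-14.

pH = 4.10

CH3CH(OH)COOH ⇌ CH3CH(OH)COO- + H+
Ka = 10^(−3.89) = 1.29 × 10^-4
Ka = [H+]²/(0.00013 − [H+]) = 1.29 × 10^-4
The 5% rule fails; solving [H+]² + Ka·[H+] − Ka·C₀ = 0 exactly:
[H+] = (−Ka + √(Ka² + 4·Ka·C₀))/2 = 8.02 × 10^-5 M
pH = −log(8.02 × 10^-5) = 4.10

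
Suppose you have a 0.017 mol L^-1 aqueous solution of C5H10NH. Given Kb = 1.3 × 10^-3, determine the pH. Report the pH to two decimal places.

C5H10NH + H2O ⇌ C5H10NH2+ + OH-
Let x = [OH-] at equilibrium. Kb = x²/(0.017 − x).
Here C₀/Kb ≈ 13.1, so the small-x approximation fails. Use the quadratic:
x = (−Kb + √(Kb² + 4·Kb·C₀))/2 = 4.10 × 10^-3 M
pOH = 2.39, so pH = 14.00 − pOH = 11.61

pH = 11.61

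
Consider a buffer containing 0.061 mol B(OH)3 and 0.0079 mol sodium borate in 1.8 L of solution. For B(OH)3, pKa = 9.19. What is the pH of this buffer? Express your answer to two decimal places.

Henderson–Hasselbalch: pH = pKa + log([B(OH)4-]/[B(OH)3]) = 9.19 + log(0.0079/0.061)
pH = 9.19 + (-0.888) = 8.30

pH = 8.30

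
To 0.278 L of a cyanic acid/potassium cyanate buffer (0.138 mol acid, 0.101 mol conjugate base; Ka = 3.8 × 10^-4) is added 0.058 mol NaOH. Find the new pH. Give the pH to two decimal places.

pH = 3.72

After neutralization: n(HOCN) = 0.08 mol, n(OCN-) = 0.159 mol.
pKa = −log(3.8 × 10^-4) = 3.420
Henderson–Hasselbalch with mole ratio 0.159/0.08: pH = 3.420 + (+0.298)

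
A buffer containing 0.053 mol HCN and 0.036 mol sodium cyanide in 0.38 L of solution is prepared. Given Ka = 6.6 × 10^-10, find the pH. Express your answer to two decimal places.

pKa = −log(6.6 × 10^-10) = 9.180
pH = pKa + log([A⁻]/[HA]) = 9.180 + log(0.036/0.053)
pH = 9.180 + (-0.168) = 9.01

pH = 9.01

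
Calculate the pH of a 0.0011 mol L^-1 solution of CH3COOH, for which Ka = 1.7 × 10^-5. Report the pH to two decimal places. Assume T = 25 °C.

pH = 3.89

CH3COOH ⇌ CH3COO- + H+
Let x = [H+] at equilibrium. Ka = x²/(0.0011 − x).
Here C₀/Ka ≈ 64.7, so the small-x approximation fails. Use the quadratic:
x = (−Ka + √(Ka² + 4·Ka·C₀))/2 = 1.29 × 10^-4 M
pH = −log(1.29 × 10^-4) = 3.89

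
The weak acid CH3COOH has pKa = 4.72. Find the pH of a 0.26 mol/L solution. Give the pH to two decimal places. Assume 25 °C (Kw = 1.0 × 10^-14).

CH3COOH ⇌ CH3COO- + H+
Ka = 10^(−4.72) = 1.91 × 10^-5
Ka = [H+]²/(0.26 − [H+]) = 1.91 × 10^-5
Since Ka ≪ C₀, [H+] ≈ √(Ka·C₀) = 2.23 × 10^-3 M.
([H+]/C₀ = 0.86% < 5%, so the approximation holds.)
pH = −log[H+] = −log(2.23 × 10^-3) = 2.65

pH = 2.65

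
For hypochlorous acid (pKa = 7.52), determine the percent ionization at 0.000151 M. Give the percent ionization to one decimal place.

HOCl ⇌ OCl- + H+; let x = [H+] at equilibrium.
Ka = 10^(−7.52) = 3.02 × 10^-8
x ≈ √(Ka·C₀) = √(3.02 × 10^-8 × 0.000151) = 2.14 × 10^-6 M
Fraction ionized = 2.14 × 10^-6 / 0.000151 = 0.0142 → 1.4%

1.4%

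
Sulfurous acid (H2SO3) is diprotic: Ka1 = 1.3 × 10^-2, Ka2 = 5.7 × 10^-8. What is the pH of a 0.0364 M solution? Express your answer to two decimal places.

pH = 1.79

Since Ka1 ≫ Ka2, the first ionization dominates [H+].
Ka1 = x²/(0.0364 − x) = 1.3 × 10^-2
Solving the quadratic: x = (−Ka1 + √(Ka1² + 4·Ka1·C₀))/2 = 1.62 × 10^-2 M
pH = −log(1.62 × 10^-2) = 1.79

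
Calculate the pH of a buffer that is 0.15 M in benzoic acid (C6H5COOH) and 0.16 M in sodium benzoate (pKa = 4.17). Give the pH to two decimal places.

Using pH = pKa + log([base]/[acid]) with [base]/[acid] = 0.16/0.15:
pH = 4.17 + (+0.028) = 4.20

pH = 4.20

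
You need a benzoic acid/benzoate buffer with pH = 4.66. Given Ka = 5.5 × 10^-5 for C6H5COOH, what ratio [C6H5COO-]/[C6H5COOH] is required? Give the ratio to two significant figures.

pKa = -log(5.5 × 10^-5) = 4.260
pH = pKa + log(r) ⇒ log(r) = 4.66 − 4.260 = +0.400
r = [C6H5COO-]/[C6H5COOH] = 10^(+0.400) = 2.51

ratio = 2.5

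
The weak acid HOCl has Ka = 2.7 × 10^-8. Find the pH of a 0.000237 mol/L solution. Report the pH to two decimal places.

HOCl ⇌ OCl- + H+
Ka = [H+]²/(0.000237 − [H+]) = 2.7 × 10^-8
Neglecting [H+] in the denominator: [H+] = √(2.7 × 10^-8 × 0.000237) = 2.53 × 10^-6 M
pH = −log(2.53 × 10^-6) = 5.60

pH = 5.60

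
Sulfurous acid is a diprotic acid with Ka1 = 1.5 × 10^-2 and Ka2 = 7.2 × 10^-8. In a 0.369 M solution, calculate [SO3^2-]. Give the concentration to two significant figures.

First ionization gives [H+] ≈ [HSO3-] = 6.73 × 10^-2 M.
Second step: Ka2 = [H+][SO3^2-]/[HSO3-] ≈ [SO3^2-] (since [H+] ≈ [HSO3-]).
So [SO3^2-] ≈ Ka2.

7.2 × 10^-8 M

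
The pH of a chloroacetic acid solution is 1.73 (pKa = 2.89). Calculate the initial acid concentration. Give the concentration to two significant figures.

C₀ = 2.9 × 10^-1 M

[H+] = 10^(-1.73) = 1.86 × 10^-2 M = x
Ka = 10^(−2.89) = 1.29 × 10^-3
Ka = x²/(C₀ − x) ⇒ C₀ = x + x²/Ka
C₀ = 1.86 × 10^-2 + (1.86 × 10^-2)²/(1.29 × 10^-3) = 2.87 × 10^-1 M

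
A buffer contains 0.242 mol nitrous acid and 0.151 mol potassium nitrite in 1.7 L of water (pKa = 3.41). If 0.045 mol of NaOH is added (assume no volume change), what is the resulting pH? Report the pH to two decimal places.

pH = 3.41

After neutralization: n(HNO2) = 0.197 mol, n(NO2-) = 0.196 mol.
pH = pKa + log(n_NO2-/n_HNO2) = 3.41 + log(0.196/0.197) = 3.41 + (-0.002)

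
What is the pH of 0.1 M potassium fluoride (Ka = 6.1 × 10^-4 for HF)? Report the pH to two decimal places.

pH = 8.11

F- is the conjugate base of the weak acid HF.
Kb = Kw/Ka = 1.0×10^-14 / 6.1 × 10^-4 = 1.64 × 10^-11
Kb = x²/(0.1 − x) = 1.64 × 10^-11
Since Kb ≪ C₀, x ≈ √(Kb·C₀) = 1.28 × 10^-6 M.
Check: 0.0013% ionized — well under 5%, approximation valid.
pOH = 5.89, so pH = 14.00 − pOH = 8.11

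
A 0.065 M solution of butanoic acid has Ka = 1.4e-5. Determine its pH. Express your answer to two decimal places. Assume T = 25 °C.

CH3(CH2)2COOH ⇌ CH3(CH2)2COO- + H+
From the ICE table, Ka = [H+]²/(0.065 − [H+]) = 1.4 × 10^-5.
Since Ka ≪ C₀, [H+] ≈ √(Ka·C₀) = 9.54 × 10^-4 M.
Check: 1.5% ionized — well under 5%, approximation valid.
pH = −log(9.54 × 10^-4) = 3.02

pH = 3.02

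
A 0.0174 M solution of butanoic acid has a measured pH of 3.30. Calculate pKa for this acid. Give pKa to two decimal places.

[H+] = 10^(-3.30) = 5.01 × 10^-4 M
At equilibrium [HA] = 0.0174 − 5.01 × 10^-4 = 1.69 × 10^-2 M
Ka = [H+][A-]/[HA] = (5.01 × 10^-4)² / 1.69 × 10^-2 = 1.49 × 10^-5
pKa = -log(1.49 × 10^-5) = 4.83

pKa = 4.83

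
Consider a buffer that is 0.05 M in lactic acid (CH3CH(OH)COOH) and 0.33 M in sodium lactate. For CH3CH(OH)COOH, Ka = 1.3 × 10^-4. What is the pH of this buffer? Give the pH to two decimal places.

pKa = −log(1.3 × 10^-4) = 3.886
pH = pKa + log([A⁻]/[HA]) = 3.886 + log(0.33/0.05)
pH = 3.886 + (+0.820) = 4.71

pH = 4.71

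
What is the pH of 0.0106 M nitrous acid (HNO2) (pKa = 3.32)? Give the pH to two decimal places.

HNO2 ⇌ NO2- + H+
Ka = 10^(−3.32) = 4.79 × 10^-4
From the ICE table, Ka = x²/(0.0106 − x) = 4.79 × 10^-4.
Here C₀/Ka ≈ 22.1, so the small-x approximation fails. Use the quadratic:
x = (−Ka + √(Ka² + 4·Ka·C₀))/2 = 2.03 × 10^-3 M
pH = −log[H+] = −log(2.03 × 10^-3) = 2.69

pH = 2.69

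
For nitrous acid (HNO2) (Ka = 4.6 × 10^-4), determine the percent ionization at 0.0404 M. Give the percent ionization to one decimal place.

10.1%

HNO2 ⇌ NO2- + H+; let x = [H+] at equilibrium.
Solve x² + 0.00046x − 1.86e-05 = 0 → x = 4.09 × 10^-3 M
% ionization = x/C₀ × 100% = 4.09 × 10^-3/0.0404 × 100% = 10.1%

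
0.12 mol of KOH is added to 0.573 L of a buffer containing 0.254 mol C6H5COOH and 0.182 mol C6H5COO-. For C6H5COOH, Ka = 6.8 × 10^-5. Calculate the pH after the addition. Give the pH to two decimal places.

After neutralization: n(C6H5COOH) = 0.134 mol, n(C6H5COO-) = 0.302 mol.
pKa = −log(6.8 × 10^-5) = 4.167
pH = pKa + log([A⁻]/[HA]) = 4.167 + log(0.302/0.134) = 4.167 +0.353

pH = 4.52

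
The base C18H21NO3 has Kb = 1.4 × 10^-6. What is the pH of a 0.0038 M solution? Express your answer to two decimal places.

pH = 9.86

C18H21NO3 + H2O ⇌ C18H22NO3+ + OH-
From the ICE table, Kb = x²/(0.0038 − x) = 1.4 × 10^-6.
Assume x ≪ 0.0038: x ≈ √(1.4 × 10^-6 × 0.0038) = 7.29 × 10^-5 M
Check: 1.9% ionized — well under 5%, approximation valid.
pOH = 4.14, so pH = 14.00 − pOH = 9.86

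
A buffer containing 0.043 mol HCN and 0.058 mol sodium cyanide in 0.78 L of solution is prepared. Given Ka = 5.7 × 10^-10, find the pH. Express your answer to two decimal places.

pKa = −log(5.7 × 10^-10) = 9.244
Henderson–Hasselbalch: pH = pKa + log([CN-]/[HCN]) = 9.244 + log(0.058/0.043)
pH = 9.244 + (+0.130) = 9.37

pH = 9.37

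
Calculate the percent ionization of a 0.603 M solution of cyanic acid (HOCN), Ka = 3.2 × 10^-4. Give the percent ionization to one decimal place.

2.3%

HOCN ⇌ OCN- + H+; let x = [H+] at equilibrium.
x ≈ √(Ka·C₀) = √(3.2 × 10^-4 × 0.603) = 1.39 × 10^-2 M
Fraction ionized = 1.39 × 10^-2 / 0.603 = 0.0231 → 2.3%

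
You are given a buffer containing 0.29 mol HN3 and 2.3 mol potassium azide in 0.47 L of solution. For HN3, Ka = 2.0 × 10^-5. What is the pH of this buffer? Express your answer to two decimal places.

pH = 5.60

pKa = −log(2.0 × 10^-5) = 4.699
Henderson–Hasselbalch: pH = pKa + log([N3-]/[HN3]) = 4.699 + log(2.3/0.29)
pH = 4.699 + (+0.899) = 5.60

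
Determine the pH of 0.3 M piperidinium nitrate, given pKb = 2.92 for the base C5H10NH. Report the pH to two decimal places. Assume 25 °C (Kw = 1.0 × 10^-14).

pH = 5.80

C5H10NH2+ is the conjugate acid of the weak base C5H10NH.
Kb = 10^(−2.92) = 1.20 × 10^-3
Ka = Kw/Kb = 1.0×10^-14 / 1.20 × 10^-3 = 8.33 × 10^-12
Let x = [H+] at equilibrium. Ka = x²/(0.3 − x).
Assume x ≪ 0.3: x ≈ √(8.33 × 10^-12 × 0.3) = 1.58 × 10^-6 M
Check: 0.00053% ionized — well under 5%, approximation valid.
pH = −log[H+] = −log(1.58 × 10^-6) = 5.80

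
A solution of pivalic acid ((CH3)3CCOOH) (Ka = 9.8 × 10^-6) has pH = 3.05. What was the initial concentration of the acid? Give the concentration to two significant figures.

[H+] = 10^(-3.05) = 8.91 × 10^-4 M = x
Ka = x²/(C₀ − x) ⇒ C₀ = x + x²/Ka
C₀ = 8.91 × 10^-4 + (8.91 × 10^-4)²/(9.8 × 10^-6) = 8.19 × 10^-2 M

C₀ = 8.2 × 10^-2 M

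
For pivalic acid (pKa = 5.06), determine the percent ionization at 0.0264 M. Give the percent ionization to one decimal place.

1.8%

(CH3)3CCOOH ⇌ (CH3)3CCOO- + H+; let x = [H+] at equilibrium.
Ka = 10^(−5.06) = 8.71 × 10^-6
x ≈ √(Ka·C₀) = √(8.71 × 10^-6 × 0.0264) = 4.80 × 10^-4 M
% ionization = x/C₀ × 100% = 4.80 × 10^-4/0.0264 × 100% = 1.8%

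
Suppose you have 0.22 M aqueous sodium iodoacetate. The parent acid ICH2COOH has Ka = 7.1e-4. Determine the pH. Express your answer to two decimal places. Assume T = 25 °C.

pH = 8.25

ICH2COO- is the conjugate base of the weak acid ICH2COOH.
Kb = Kw/Ka = 1.0×10^-14 / 7.1 × 10^-4 = 1.41 × 10^-11
From the ICE table, Kb = [OH-]²/(0.22 − [OH-]) = 1.41 × 10^-11.
Neglecting [OH-] in the denominator: [OH-] = √(1.41 × 10^-11 × 0.22) = 1.76 × 10^-6 M
Check: 0.0008% ionized — well under 5%, approximation valid.
pOH = −log(1.76 × 10^-6) = 5.75; pH = 14.00 − 5.75 = 8.25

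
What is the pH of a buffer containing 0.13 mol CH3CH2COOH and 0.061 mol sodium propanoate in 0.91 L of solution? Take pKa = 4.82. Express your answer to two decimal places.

pH = 4.49

pH = pKa + log([A⁻]/[HA]) = 4.82 + log(0.061/0.13)
pH = 4.82 + (-0.329) = 4.49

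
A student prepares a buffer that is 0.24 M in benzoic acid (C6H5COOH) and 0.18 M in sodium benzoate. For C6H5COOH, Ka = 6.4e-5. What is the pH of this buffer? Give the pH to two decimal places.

pKa = −log(6.4 × 10^-5) = 4.194
Henderson–Hasselbalch: pH = pKa + log([C6H5COO-]/[C6H5COOH]) = 4.194 + log(0.18/0.24)
pH = 4.194 + (-0.125) = 4.07

pH = 4.07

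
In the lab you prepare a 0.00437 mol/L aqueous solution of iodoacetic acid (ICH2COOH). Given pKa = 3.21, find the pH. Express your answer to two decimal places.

pH = 2.87

ICH2COOH ⇌ ICH2COO- + H+
Ka = 10^(−3.21) = 6.17 × 10^-4
Ka = x²/(0.00437 − x) = 6.17 × 10^-4
The 5% rule fails; solving x² + Ka·x − Ka·C₀ = 0 exactly:
x = [−0.000617 + √(0.000617² + 1.08e-05)]/2 = 1.36 × 10^-3 M
pH = −log(1.36 × 10^-3) = 2.87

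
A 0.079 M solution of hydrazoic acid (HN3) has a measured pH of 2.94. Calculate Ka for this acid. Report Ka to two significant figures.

[H+] = 10^(-2.94) = 1.15 × 10^-3 M
At equilibrium [HA] = 0.079 − 1.15 × 10^-3 = 7.79 × 10^-2 M
Ka = [H+][A-]/[HA] = (1.15 × 10^-3)² / 7.79 × 10^-2 = 1.7 × 10^-5

Ka = 1.7 × 10^-5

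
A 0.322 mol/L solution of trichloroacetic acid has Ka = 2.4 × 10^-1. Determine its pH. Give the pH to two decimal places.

pH = 0.74

Cl3CCOOH ⇌ Cl3CCOO- + H+
From the ICE table, Ka = x²/(0.322 − x) = 2.4 × 10^-1.
Here C₀/Ka ≈ 1.34, so the small-x approximation fails. Use the quadratic:
x = [−0.24 + √(0.24² + 0.309)]/2 = 1.83 × 10^-1 M
pH = −log[H+] = −log(1.83 × 10^-1) = 0.74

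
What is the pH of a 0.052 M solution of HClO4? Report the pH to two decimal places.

pH = 1.28

HClO4 is a strong acid and dissociates completely, so [H+] = 0.052 M.
pH = -log(0.052) = 1.28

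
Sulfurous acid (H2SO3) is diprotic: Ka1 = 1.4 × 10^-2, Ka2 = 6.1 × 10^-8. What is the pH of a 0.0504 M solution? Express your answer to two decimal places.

pH = 1.69

Ka1 ≫ Ka2, so treat the first dissociation as the only significant source of H+.
Ka1 = x²/(0.0504 − x) = 1.4 × 10^-2
Solving the quadratic: x = (−Ka1 + √(Ka1² + 4·Ka1·C₀))/2 = 2.05 × 10^-2 M
pH = −log(2.05 × 10^-2) = 1.69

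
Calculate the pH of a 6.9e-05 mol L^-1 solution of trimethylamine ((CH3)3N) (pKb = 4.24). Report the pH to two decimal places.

(CH3)3N + H2O ⇌ (CH3)3NH+ + OH-
Kb = 10^(−4.24) = 5.75 × 10^-5
From the ICE table, Kb = [OH-]²/(6.9e-05 − [OH-]) = 5.75 × 10^-5.
[OH-] is not negligible relative to C₀; solve [OH-]² + 5.75e-05·[OH-] − 3.97e-09 = 0.
[OH-] = (−Kb + √(Kb² + 4·Kb·C₀))/2 = 4.05 × 10^-5 M
pOH = 4.39, so pH = 14.00 − pOH = 9.61

pH = 9.61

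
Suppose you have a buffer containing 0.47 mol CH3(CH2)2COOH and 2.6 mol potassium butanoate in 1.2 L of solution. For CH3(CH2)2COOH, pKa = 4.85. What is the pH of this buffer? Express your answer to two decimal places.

pH = pKa + log([A⁻]/[HA]) = 4.85 + log(2.6/0.47)
pH = 4.85 + (+0.743) = 5.59

pH = 5.59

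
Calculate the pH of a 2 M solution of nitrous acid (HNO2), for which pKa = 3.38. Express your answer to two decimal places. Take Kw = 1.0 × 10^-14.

HNO2 ⇌ NO2- + H+
Ka = 10^(−3.38) = 4.17 × 10^-4
Ka = [H+]²/(2 − [H+]) = 4.17 × 10^-4
Assume [H+] ≪ 2: [H+] ≈ √(4.17 × 10^-4 × 2) = 2.89 × 10^-2 M
Check: 1.4% ionized — well under 5%, approximation valid.
pH = −log(2.89 × 10^-2) = 1.54

pH = 1.54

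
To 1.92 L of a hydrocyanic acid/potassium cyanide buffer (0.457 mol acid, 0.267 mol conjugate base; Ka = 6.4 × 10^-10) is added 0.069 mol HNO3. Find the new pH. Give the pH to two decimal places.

pH = 8.77

Added H+ converts CN- to HCN: HCN → 0.526 mol, CN- → 0.198 mol.
pKa = −log(6.4 × 10^-10) = 9.194
pH = pKa + log(n_CN-/n_HCN) = 9.194 + log(0.198/0.526) = 9.194 + (-0.424)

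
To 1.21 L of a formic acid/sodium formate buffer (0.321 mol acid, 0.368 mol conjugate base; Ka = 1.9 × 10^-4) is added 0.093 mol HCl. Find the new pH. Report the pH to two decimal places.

Added H+ converts HCOO- to HCOOH: HCOOH → 0.414 mol, HCOO- → 0.275 mol.
pKa = −log(1.9 × 10^-4) = 3.721
pH = pKa + log(n_HCOO-/n_HCOOH) = 3.721 + log(0.275/0.414) = 3.721 + (-0.178)

pH = 3.54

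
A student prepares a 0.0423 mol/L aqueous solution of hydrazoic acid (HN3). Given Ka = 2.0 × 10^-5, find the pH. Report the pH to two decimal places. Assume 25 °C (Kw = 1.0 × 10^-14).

HN3 ⇌ N3- + H+
Ka = [H+]²/(0.0423 − [H+]) = 2.0 × 10^-5
Since Ka ≪ C₀, [H+] ≈ √(Ka·C₀) = 9.20 × 10^-4 M.
([H+]/C₀ = 2.2% < 5%, so the approximation holds.)
pH = −log[H+] = −log(9.20 × 10^-4) = 3.04

pH = 3.04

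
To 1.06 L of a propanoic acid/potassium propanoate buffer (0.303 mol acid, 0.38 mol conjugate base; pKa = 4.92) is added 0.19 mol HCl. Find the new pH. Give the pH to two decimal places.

After neutralization: n(CH3CH2COOH) = 0.493 mol, n(CH3CH2COO-) = 0.19 mol.
pH = pKa + log(n_CH3CH2COO-/n_CH3CH2COOH) = 4.92 + log(0.19/0.493) = 4.92 + (-0.414)

pH = 4.51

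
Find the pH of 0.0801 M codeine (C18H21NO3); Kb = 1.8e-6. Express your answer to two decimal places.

C18H21NO3 + H2O ⇌ C18H22NO3+ + OH-
Kb = x²/(0.0801 − x) = 1.8 × 10^-6
Neglecting x in the denominator: x = √(1.8 × 10^-6 × 0.0801) = 3.80 × 10^-4 M
pOH = 3.42, so pH = 14.00 − pOH = 10.58

pH = 10.58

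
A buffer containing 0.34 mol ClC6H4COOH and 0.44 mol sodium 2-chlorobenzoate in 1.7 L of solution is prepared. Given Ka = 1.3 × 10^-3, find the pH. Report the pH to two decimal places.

pH = 3.00

pKa = −log(1.3 × 10^-3) = 2.886
pH = pKa + log([A⁻]/[HA]) = 2.886 + log(0.44/0.34)
pH = 2.886 + (+0.112) = 3.00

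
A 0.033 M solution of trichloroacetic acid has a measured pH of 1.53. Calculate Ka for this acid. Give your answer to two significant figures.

[H+] = 10^(-1.53) = 2.95 × 10^-2 M
At equilibrium [HA] = 0.033 − 2.95 × 10^-2 = 3.50 × 10^-3 M
Ka = [H+][A-]/[HA] = (2.95 × 10^-2)² / 3.50 × 10^-3 = 2.5 × 10^-1

Ka = 2.5 × 10^-1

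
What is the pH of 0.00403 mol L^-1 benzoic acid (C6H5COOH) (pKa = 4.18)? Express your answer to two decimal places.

pH = 3.32

C6H5COOH ⇌ C6H5COO- + H+
Ka = 10^(−4.18) = 6.61 × 10^-5
Let x = [H+] at equilibrium. Ka = x²/(0.00403 − x).
Here C₀/Ka ≈ 61, so the small-x approximation fails. Use the quadratic:
x = [−6.61e-05 + √(6.61e-05² + 1.07e-06)]/2 = 4.84 × 10^-4 M
pH = −log[H+] = −log(4.84 × 10^-4) = 3.32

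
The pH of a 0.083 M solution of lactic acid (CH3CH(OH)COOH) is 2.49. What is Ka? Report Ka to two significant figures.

[H+] = 10^(-2.49) = 3.24 × 10^-3 M
At equilibrium [HA] = 0.083 − 3.24 × 10^-3 = 7.98 × 10^-2 M
Ka = [H+][A-]/[HA] = (3.24 × 10^-3)² / 7.98 × 10^-2 = 1.3 × 10^-4

Ka = 1.3 × 10^-4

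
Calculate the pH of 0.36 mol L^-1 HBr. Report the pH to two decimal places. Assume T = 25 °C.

HBr is a strong acid and dissociates completely, so [H+] = 0.36 M.
pH = -log(0.36) = 0.44

pH = 0.44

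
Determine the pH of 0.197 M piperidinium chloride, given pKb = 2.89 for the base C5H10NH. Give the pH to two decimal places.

C5H10NH2+ is the conjugate acid of the weak base C5H10NH.
Kb = 10^(−2.89) = 1.29 × 10^-3
Ka = Kw/Kb = 1.0×10^-14 / 1.29 × 10^-3 = 7.75 × 10^-12
Ka = x²/(0.197 − x) = 7.75 × 10^-12
Since Ka ≪ C₀, x ≈ √(Ka·C₀) = 1.24 × 10^-6 M.
(x/C₀ = 0.00063% < 5%, so the approximation holds.)
pH = −log[H+] = −log(1.24 × 10^-6) = 5.91

pH = 5.91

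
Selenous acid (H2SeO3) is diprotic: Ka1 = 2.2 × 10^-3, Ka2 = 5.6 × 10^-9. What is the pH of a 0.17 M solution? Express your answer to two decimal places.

pH = 1.74

Since Ka1 ≫ Ka2, the first ionization dominates [H+].
Ka1 = x²/(0.17 − x) = 2.2 × 10^-3
Solving the quadratic: x = (−Ka1 + √(Ka1² + 4·Ka1·C₀))/2 = 1.83 × 10^-2 M
pH = −log(1.83 × 10^-2) = 1.74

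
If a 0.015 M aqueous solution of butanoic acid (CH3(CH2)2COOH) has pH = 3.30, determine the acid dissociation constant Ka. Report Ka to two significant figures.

[H+] = 10^(-3.30) = 5.01 × 10^-4 M
At equilibrium [HA] = 0.015 − 5.01 × 10^-4 = 1.45 × 10^-2 M
Ka = [H+][A-]/[HA] = (5.01 × 10^-4)² / 1.45 × 10^-2 = 1.7 × 10^-5

Ka = 1.7 × 10^-5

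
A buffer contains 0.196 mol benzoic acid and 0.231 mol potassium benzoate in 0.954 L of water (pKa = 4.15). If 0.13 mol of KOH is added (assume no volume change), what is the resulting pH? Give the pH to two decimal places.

OH- converts C6H5COOH to C6H5COO-: C6H5COOH → 0.066 mol, C6H5COO- → 0.361 mol.
Henderson–Hasselbalch with mole ratio 0.361/0.066: pH = 4.15 + (+0.738)

pH = 4.89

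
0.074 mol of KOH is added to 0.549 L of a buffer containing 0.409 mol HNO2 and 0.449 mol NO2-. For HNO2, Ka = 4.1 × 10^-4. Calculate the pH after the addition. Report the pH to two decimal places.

OH- converts HNO2 to NO2-: HNO2 → 0.335 mol, NO2- → 0.523 mol.
pKa = −log(4.1 × 10^-4) = 3.387
pH = pKa + log([A⁻]/[HA]) = 3.387 + log(0.523/0.335) = 3.387 +0.193

pH = 3.58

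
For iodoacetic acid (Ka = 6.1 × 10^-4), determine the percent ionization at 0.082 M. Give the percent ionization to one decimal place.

ICH2COOH ⇌ ICH2COO- + H+; let x = [H+] at equilibrium.
Solve x² + 0.00061x − 5e-05 = 0 → x = 6.77 × 10^-3 M
% ionization = x/C₀ × 100% = 6.77 × 10^-3/0.082 × 100% = 8.3%

8.3%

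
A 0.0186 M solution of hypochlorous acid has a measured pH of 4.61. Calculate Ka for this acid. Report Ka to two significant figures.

[H+] = 10^(-4.61) = 2.45 × 10^-5 M
At equilibrium [HA] = 0.0186 − 2.45 × 10^-5 = 1.86 × 10^-2 M
Ka = [H+][A-]/[HA] = (2.45 × 10^-5)² / 1.86 × 10^-2 = 3.2 × 10^-8

Ka = 3.2 × 10^-8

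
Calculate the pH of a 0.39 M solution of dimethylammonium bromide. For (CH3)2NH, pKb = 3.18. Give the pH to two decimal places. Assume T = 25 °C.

pH = 5.61

(CH3)2NH2+ is the conjugate acid of the weak base (CH3)2NH.
Kb = 10^(−3.18) = 6.61 × 10^-4
Ka = Kw/Kb = 1.0×10^-14 / 6.61 × 10^-4 = 1.51 × 10^-11
Let x = [H+] at equilibrium. Ka = x²/(0.39 − x).
Since Ka ≪ C₀, x ≈ √(Ka·C₀) = 2.43 × 10^-6 M.
Check: 0.00062% ionized — well under 5%, approximation valid.
pH = −log(2.43 × 10^-6) = 5.61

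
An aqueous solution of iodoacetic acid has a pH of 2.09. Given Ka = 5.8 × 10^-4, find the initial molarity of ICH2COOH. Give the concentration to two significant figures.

[H+] = 10^(-2.09) = 8.13 × 10^-3 M = x
Ka = x²/(C₀ − x) ⇒ C₀ = x + x²/Ka
C₀ = 8.13 × 10^-3 + (8.13 × 10^-3)²/(5.8 × 10^-4) = 1.22 × 10^-1 M

C₀ = 1.2 × 10^-1 M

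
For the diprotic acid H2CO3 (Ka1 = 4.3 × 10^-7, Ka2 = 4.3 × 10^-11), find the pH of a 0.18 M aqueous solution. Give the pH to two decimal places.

pH = 3.56

Since Ka1 ≫ Ka2, the first ionization dominates [H+].
Ka1 = x²/(0.18 − x) = 4.3 × 10^-7
x ≈ √(4.3 × 10^-7 × 0.18) = 2.78 × 10^-4 M
pH = −log(2.78 × 10^-4) = 3.56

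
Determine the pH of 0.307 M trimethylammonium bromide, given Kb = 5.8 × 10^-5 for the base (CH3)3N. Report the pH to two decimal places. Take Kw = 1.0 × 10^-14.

(CH3)3NH+ is the conjugate acid of the weak base (CH3)3N.
Ka = Kw/Kb = 1.0×10^-14 / 5.8 × 10^-5 = 1.72 × 10^-10
From the ICE table, Ka = [H+]²/(0.307 − [H+]) = 1.72 × 10^-10.
Neglecting [H+] in the denominator: [H+] = √(1.72 × 10^-10 × 0.307) = 7.27 × 10^-6 M
pH = −log(7.27 × 10^-6) = 5.14

pH = 5.14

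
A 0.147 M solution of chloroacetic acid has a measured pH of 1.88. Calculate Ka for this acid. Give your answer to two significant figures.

[H+] = 10^(-1.88) = 1.32 × 10^-2 M
At equilibrium [HA] = 0.147 − 1.32 × 10^-2 = 1.34 × 10^-1 M
Ka = [H+][A-]/[HA] = (1.32 × 10^-2)² / 1.34 × 10^-1 = 1.3 × 10^-3

Ka = 1.3 × 10^-3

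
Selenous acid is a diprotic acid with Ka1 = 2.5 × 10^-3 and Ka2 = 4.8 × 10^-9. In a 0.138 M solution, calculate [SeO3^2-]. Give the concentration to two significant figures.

4.8 × 10^-9 M

First ionization gives [H+] ≈ [HSeO3-] = 1.74 × 10^-2 M.
Second step: Ka2 = [H+][SeO3^2-]/[HSeO3-] ≈ [SeO3^2-] (since [H+] ≈ [HSeO3-]).
So [SeO3^2-] ≈ Ka2.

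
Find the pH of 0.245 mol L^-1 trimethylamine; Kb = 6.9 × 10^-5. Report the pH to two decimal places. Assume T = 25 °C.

(CH3)3N + H2O ⇌ (CH3)3NH+ + OH-
From the ICE table, Kb = x²/(0.245 − x) = 6.9 × 10^-5.
Since Kb ≪ C₀, x ≈ √(Kb·C₀) = 4.11 × 10^-3 M.
pOH = 2.39, so pH = 14.00 − pOH = 11.61

pH = 11.61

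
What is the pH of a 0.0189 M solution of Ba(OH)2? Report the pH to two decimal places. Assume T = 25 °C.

Ba(OH)2 is a strong base (each formula unit releases 2 OH-); [OH-] = 0.0378 M.
pOH = -log(0.0378) = 1.42
pH = 14.00 - 1.42 = 12.58

pH = 12.58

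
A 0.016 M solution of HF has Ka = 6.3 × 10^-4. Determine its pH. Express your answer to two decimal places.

pH = 2.54

HF ⇌ F- + H+
Ka = [H+]²/(0.016 − [H+]) = 6.3 × 10^-4
[H+] is not negligible relative to C₀; solve [H+]² + 0.00063·[H+] − 1.01e-05 = 0.
[H+] = [−0.00063 + √(0.00063² + 4.03e-05)]/2 = 2.88 × 10^-3 M
pH = −log[H+] = −log(2.88 × 10^-3) = 2.54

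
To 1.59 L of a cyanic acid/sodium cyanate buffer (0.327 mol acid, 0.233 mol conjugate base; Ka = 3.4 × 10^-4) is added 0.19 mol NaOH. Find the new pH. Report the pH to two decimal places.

pH = 3.96

OH- converts HOCN to OCN-: HOCN → 0.137 mol, OCN- → 0.423 mol.
pKa = −log(3.4 × 10^-4) = 3.469
pH = pKa + log([A⁻]/[HA]) = 3.469 + log(0.423/0.137) = 3.469 +0.490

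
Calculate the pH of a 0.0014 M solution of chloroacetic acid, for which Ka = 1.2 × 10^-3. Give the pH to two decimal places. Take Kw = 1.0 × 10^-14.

ClCH2COOH ⇌ ClCH2COO- + H+
Ka = [H+]²/(0.0014 − [H+]) = 1.2 × 10^-3
The 5% rule fails; solving [H+]² + Ka·[H+] − Ka·C₀ = 0 exactly:
[H+] = [−0.0012 + √(0.0012² + 6.72e-06)]/2 = 8.28 × 10^-4 M
pH = −log[H+] = −log(8.28 × 10^-4) = 3.08

pH = 3.08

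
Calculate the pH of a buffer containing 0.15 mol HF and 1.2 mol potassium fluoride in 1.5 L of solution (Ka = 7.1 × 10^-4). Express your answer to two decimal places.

pKa = −log(7.1 × 10^-4) = 3.149
pH = pKa + log([A⁻]/[HA]) = 3.149 + log(1.2/0.15)
pH = 3.149 + (+0.903) = 4.05

pH = 4.05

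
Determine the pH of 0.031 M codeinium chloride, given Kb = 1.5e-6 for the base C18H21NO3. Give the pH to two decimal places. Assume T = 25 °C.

C18H22NO3+ is the conjugate acid of the weak base C18H21NO3.
Ka = Kw/Kb = 1.0×10^-14 / 1.5 × 10^-6 = 6.67 × 10^-9
From the ICE table, Ka = [H+]²/(0.031 − [H+]) = 6.67 × 10^-9.
Assume [H+] ≪ 0.031: [H+] ≈ √(6.67 × 10^-9 × 0.031) = 1.44 × 10^-5 M
([H+]/C₀ = 0.046% < 5%, so the approximation holds.)
pH = −log(1.44 × 10^-5) = 4.84

pH = 4.84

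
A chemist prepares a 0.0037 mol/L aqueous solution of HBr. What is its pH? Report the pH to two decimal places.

pH = 2.43

HBr is a strong acid and dissociates completely, so [H+] = 0.0037 M.
pH = -log(0.0037) = 2.43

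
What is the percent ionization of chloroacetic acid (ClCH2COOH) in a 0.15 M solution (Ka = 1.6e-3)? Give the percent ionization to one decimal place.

9.8%

ClCH2COOH ⇌ ClCH2COO- + H+; let x = [H+] at equilibrium.
Solve x² + 0.0016x − 0.00024 = 0 → x = 1.47 × 10^-2 M
% ionization = x/C₀ × 100% = 1.47 × 10^-2/0.15 × 100% = 9.8%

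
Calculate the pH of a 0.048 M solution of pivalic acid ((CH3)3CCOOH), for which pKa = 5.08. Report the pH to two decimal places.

pH = 3.20

(CH3)3CCOOH ⇌ (CH3)3CCOO- + H+
Ka = 10^(−5.08) = 8.32 × 10^-6
From the ICE table, Ka = x²/(0.048 − x) = 8.32 × 10^-6.
Neglecting x in the denominator: x = √(8.32 × 10^-6 × 0.048) = 6.32 × 10^-4 M
Check: 1.3% ionized — well under 5%, approximation valid.
pH = −log(6.32 × 10^-4) = 3.20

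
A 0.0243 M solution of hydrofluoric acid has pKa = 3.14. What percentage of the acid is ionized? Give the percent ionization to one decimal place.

15.8%

HF ⇌ F- + H+; let x = [H+] at equilibrium.
Ka = 10^(−3.14) = 7.24 × 10^-4
Ka = x²/(C₀ − x); solving the quadratic gives x = 3.85 × 10^-3 M.
Fraction ionized = 3.85 × 10^-3 / 0.0243 = 0.1584 → 15.8%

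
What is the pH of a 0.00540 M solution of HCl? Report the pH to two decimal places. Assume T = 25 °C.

pH = 2.27

HCl is a strong acid and dissociates completely, so [H+] = 0.00540 M.
pH = -log(0.0054) = 2.27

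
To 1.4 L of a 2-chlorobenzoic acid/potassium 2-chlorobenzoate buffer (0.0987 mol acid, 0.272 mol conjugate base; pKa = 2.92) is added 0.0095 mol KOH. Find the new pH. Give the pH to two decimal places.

After neutralization: n(ClC6H4COOH) = 0.0892 mol, n(ClC6H4COO-) = 0.282 mol.
pH = pKa + log(n_ClC6H4COO-/n_ClC6H4COOH) = 2.92 + log(0.282/0.0892) = 2.92 + (+0.500)

pH = 3.42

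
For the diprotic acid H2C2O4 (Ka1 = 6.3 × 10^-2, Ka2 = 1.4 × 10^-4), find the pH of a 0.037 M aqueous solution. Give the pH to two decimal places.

pH = 1.58

Ka1 ≫ Ka2, so treat the first dissociation as the only significant source of H+.
Ka1 = x²/(0.037 − x) = 6.3 × 10^-2
Solving the quadratic: x = (−Ka1 + √(Ka1² + 4·Ka1·C₀))/2 = 2.61 × 10^-2 M
pH = −log(2.61 × 10^-2) = 1.58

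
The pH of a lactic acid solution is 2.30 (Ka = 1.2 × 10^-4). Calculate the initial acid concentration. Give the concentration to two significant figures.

C₀ = 2.1 × 10^-1 M

[H+] = 10^(-2.30) = 5.01 × 10^-3 M = x
Ka = x²/(C₀ − x) ⇒ C₀ = x + x²/Ka
C₀ = 5.01 × 10^-3 + (5.01 × 10^-3)²/(1.2 × 10^-4) = 2.14 × 10^-1 M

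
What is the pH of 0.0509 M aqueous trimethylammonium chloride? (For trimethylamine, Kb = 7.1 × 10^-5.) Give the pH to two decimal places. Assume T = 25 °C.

(CH3)3NH+ is the conjugate acid of the weak base (CH3)3N.
Ka = Kw/Kb = 1.0×10^-14 / 7.1 × 10^-5 = 1.41 × 10^-10
Let x = [H+] at equilibrium. Ka = x²/(0.0509 − x).
Since Ka ≪ C₀, x ≈ √(Ka·C₀) = 2.68 × 10^-6 M.
(x/C₀ = 0.0053% < 5%, so the approximation holds.)
pH = −log[H+] = −log(2.68 × 10^-6) = 5.57

pH = 5.57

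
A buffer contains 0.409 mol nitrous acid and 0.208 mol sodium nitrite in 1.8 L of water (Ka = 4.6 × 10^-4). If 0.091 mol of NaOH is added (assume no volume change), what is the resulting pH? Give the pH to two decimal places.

OH- converts HNO2 to NO2-: HNO2 → 0.318 mol, NO2- → 0.299 mol.
pKa = −log(4.6 × 10^-4) = 3.337
Henderson–Hasselbalch with mole ratio 0.299/0.318: pH = 3.337 + (-0.027)

pH = 3.31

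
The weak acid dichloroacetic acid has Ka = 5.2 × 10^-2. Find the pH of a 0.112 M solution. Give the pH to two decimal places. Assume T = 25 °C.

pH = 1.26

Cl2CHCOOH ⇌ Cl2CHCOO- + H+
Ka = x²/(0.112 − x) = 5.2 × 10^-2
The 5% rule fails; solving x² + Ka·x − Ka·C₀ = 0 exactly:
x = [−0.052 + √(0.052² + 0.0233)]/2 = 5.46 × 10^-2 M
pH = −log(5.46 × 10^-2) = 1.26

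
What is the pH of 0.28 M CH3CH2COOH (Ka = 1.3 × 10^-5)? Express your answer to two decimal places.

CH3CH2COOH ⇌ CH3CH2COO- + H+
From the ICE table, Ka = [H+]²/(0.28 − [H+]) = 1.3 × 10^-5.
Assume [H+] ≪ 0.28: [H+] ≈ √(1.3 × 10^-5 × 0.28) = 1.91 × 10^-3 M
pH = −log(1.91 × 10^-3) = 2.72

pH = 2.72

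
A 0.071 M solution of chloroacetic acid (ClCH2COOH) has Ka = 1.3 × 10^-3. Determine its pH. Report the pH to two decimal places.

pH = 2.05

ClCH2COOH ⇌ ClCH2COO- + H+
Ka = x²/(0.071 − x) = 1.3 × 10^-3
The 5% rule fails; solving x² + Ka·x − Ka·C₀ = 0 exactly:
x = [−0.0013 + √(0.0013² + 0.000369)]/2 = 8.98 × 10^-3 M
pH = −log(8.98 × 10^-3) = 2.05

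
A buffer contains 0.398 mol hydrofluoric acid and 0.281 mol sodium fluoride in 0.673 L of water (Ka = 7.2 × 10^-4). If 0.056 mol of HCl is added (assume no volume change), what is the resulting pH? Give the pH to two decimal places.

Added H+ converts F- to HF: HF → 0.454 mol, F- → 0.225 mol.
pKa = −log(7.2 × 10^-4) = 3.143
Henderson–Hasselbalch with mole ratio 0.225/0.454: pH = 3.143 + (-0.305)

pH = 2.84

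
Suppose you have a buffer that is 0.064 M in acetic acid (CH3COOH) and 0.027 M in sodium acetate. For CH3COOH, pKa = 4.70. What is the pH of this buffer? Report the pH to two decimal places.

Henderson–Hasselbalch: pH = pKa + log([CH3COO-]/[CH3COOH]) = 4.70 + log(0.027/0.064)
pH = 4.70 + (-0.375) = 4.33

pH = 4.33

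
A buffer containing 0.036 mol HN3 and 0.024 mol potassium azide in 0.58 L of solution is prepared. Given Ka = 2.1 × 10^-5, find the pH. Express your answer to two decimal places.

pH = 4.50

pKa = −log(2.1 × 10^-5) = 4.678
pH = pKa + log([A⁻]/[HA]) = 4.678 + log(0.024/0.036)
pH = 4.678 + (-0.176) = 4.50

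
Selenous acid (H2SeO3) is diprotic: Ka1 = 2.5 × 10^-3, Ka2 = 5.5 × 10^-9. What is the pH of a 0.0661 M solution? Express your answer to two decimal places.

Since Ka1 ≫ Ka2, the first ionization dominates [H+].
Ka1 = x²/(0.0661 − x) = 2.5 × 10^-3
Solving the quadratic: x = (−Ka1 + √(Ka1² + 4·Ka1·C₀))/2 = 1.17 × 10^-2 M
pH = −log(1.17 × 10^-2) = 1.93

pH = 1.93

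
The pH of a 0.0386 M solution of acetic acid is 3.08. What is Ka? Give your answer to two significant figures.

Ka = 1.8 × 10^-5

[H+] = 10^(-3.08) = 8.32 × 10^-4 M
At equilibrium [HA] = 0.0386 − 8.32 × 10^-4 = 3.78 × 10^-2 M
Ka = [H+][A-]/[HA] = (8.32 × 10^-4)² / 3.78 × 10^-2 = 1.8 × 10^-5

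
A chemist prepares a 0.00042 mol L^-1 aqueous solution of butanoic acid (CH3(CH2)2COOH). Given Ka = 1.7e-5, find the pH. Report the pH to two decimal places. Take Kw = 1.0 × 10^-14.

pH = 4.12

CH3(CH2)2COOH ⇌ CH3(CH2)2COO- + H+
Ka = [H+]²/(0.00042 − [H+]) = 1.7 × 10^-5
Here C₀/Ka ≈ 24.7, so the small-[H+] approximation fails. Use the quadratic:
[H+] = [−1.7e-05 + √(1.7e-05² + 2.86e-08)]/2 = 7.64 × 10^-5 M
pH = −log(7.64 × 10^-5) = 4.12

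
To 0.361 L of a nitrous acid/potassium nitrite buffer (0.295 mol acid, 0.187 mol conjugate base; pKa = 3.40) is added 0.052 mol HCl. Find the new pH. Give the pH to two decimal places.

pH = 2.99

Added H+ converts NO2- to HNO2: HNO2 → 0.347 mol, NO2- → 0.135 mol.
pH = pKa + log([A⁻]/[HA]) = 3.40 + log(0.135/0.347) = 3.40 -0.410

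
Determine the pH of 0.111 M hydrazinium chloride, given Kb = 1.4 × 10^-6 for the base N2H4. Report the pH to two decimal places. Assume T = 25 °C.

N2H5+ is the conjugate acid of the weak base N2H4.
Ka = Kw/Kb = 1.0×10^-14 / 1.4 × 10^-6 = 7.14 × 10^-9
From the ICE table, Ka = x²/(0.111 − x) = 7.14 × 10^-9.
Neglecting x in the denominator: x = √(7.14 × 10^-9 × 0.111) = 2.82 × 10^-5 M
pH = −log(2.82 × 10^-5) = 4.55

pH = 4.55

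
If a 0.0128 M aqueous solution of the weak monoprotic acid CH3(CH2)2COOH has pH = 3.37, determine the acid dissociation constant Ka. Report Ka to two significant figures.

[H+] = 10^(-3.37) = 4.27 × 10^-4 M
At equilibrium [HA] = 0.0128 − 4.27 × 10^-4 = 1.24 × 10^-2 M
Ka = [H+][A-]/[HA] = (4.27 × 10^-4)² / 1.24 × 10^-2 = 1.5 × 10^-5

Ka = 1.5 × 10^-5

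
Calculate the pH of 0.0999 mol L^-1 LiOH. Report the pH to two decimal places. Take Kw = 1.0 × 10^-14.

pH = 13.00

LiOH is a strong base; [OH-] = 0.0999 M.
pOH = -log(0.0999) = 1.00
pH = 14.00 - 1.00 = 13.00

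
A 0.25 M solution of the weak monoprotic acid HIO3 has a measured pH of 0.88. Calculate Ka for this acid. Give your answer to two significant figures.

Ka = 1.5 × 10^-1

[H+] = 10^(-0.88) = 1.32 × 10^-1 M
At equilibrium [HA] = 0.25 − 1.32 × 10^-1 = 1.18 × 10^-1 M
Ka = [H+][A-]/[HA] = (1.32 × 10^-1)² / 1.18 × 10^-1 = 1.5 × 10^-1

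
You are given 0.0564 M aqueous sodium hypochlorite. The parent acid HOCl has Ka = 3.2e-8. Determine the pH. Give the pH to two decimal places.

pH = 10.12

OCl- is the conjugate base of the weak acid HOCl.
Kb = Kw/Ka = 1.0×10^-14 / 3.2 × 10^-8 = 3.12 × 10^-7
Let x = [OH-] at equilibrium. Kb = x²/(0.0564 − x).
Assume x ≪ 0.0564: x ≈ √(3.12 × 10^-7 × 0.0564) = 1.33 × 10^-4 M
Check: 0.24% ionized — well under 5%, approximation valid.
pOH = 3.88, so pH = 14.00 − pOH = 10.12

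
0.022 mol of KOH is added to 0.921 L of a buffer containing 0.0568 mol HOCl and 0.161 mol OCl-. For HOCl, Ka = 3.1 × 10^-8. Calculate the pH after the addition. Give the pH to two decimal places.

pH = 8.23

After neutralization: n(HOCl) = 0.0348 mol, n(OCl-) = 0.183 mol.
pKa = −log(3.1 × 10^-8) = 7.509
pH = pKa + log(n_OCl-/n_HOCl) = 7.509 + log(0.183/0.0348) = 7.509 + (+0.721)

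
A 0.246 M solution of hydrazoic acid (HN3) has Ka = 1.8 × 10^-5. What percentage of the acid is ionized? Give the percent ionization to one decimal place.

HN3 ⇌ N3- + H+; let x = [H+] at equilibrium.
x ≈ √(Ka·C₀) = √(1.8 × 10^-5 × 0.246) = 2.10 × 10^-3 M
% ionization = x/C₀ × 100% = 2.10 × 10^-3/0.246 × 100% = 0.9%

0.9%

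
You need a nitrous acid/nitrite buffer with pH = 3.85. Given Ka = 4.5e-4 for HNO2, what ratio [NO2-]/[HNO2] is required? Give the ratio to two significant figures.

pKa = -log(4.5 × 10^-4) = 3.347
pH = pKa + log(r) ⇒ log(r) = 3.85 − 3.347 = +0.503
r = [NO2-]/[HNO2] = 10^(+0.503) = 3.18

ratio = 3.2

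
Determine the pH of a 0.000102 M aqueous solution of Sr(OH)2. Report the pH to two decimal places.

Sr(OH)2 is a strong base (each formula unit releases 2 OH-); [OH-] = 0.000204 M.
pOH = -log(0.000204) = 3.69
pH = 14.00 - 3.69 = 10.31

pH = 10.31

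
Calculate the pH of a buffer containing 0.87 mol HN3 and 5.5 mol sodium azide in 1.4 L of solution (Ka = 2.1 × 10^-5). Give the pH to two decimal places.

pH = 5.48

pKa = −log(2.1 × 10^-5) = 4.678
pH = pKa + log([A⁻]/[HA]) = 4.678 + log(5.5/0.87)
pH = 4.678 + (+0.801) = 5.48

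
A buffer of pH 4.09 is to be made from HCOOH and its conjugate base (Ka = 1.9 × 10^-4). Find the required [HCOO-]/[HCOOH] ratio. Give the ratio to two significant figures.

ratio = 2.3

pKa = -log(1.9 × 10^-4) = 3.721
pH = pKa + log(r) ⇒ log(r) = 4.09 − 3.721 = +0.369
r = [HCOO-]/[HCOOH] = 10^(+0.369) = 2.34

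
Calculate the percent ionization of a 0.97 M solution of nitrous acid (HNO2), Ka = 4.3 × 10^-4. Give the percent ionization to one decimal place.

2.1%

HNO2 ⇌ NO2- + H+; let x = [H+] at equilibrium.
x ≈ √(Ka·C₀) = √(4.3 × 10^-4 × 0.97) = 2.04 × 10^-2 M
% ionization = x/C₀ × 100% = 2.04 × 10^-2/0.97 × 100% = 2.1%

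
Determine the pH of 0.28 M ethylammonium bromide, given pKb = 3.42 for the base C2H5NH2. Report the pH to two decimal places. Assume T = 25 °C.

C2H5NH3+ is the conjugate acid of the weak base C2H5NH2.
Kb = 10^(−3.42) = 3.80 × 10^-4
Ka = Kw/Kb = 1.0×10^-14 / 3.80 × 10^-4 = 2.63 × 10^-11
From the ICE table, Ka = x²/(0.28 − x) = 2.63 × 10^-11.
Neglecting x in the denominator: x = √(2.63 × 10^-11 × 0.28) = 2.71 × 10^-6 M
pH = −log[H+] = −log(2.71 × 10^-6) = 5.57

pH = 5.57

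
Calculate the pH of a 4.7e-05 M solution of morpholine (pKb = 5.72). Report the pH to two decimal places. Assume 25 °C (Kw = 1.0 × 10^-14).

pH = 8.93

C4H8ONH + H2O ⇌ C4H8ONH2+ + OH-
Kb = 10^(−5.72) = 1.91 × 10^-6
Kb = x²/(4.7e-05 − x) = 1.91 × 10^-6
x is not negligible relative to C₀; solve x² + 1.91e-06·x − 8.98e-11 = 0.
x = [−1.91e-06 + √(1.91e-06² + 3.59e-10)]/2 = 8.57 × 10^-6 M
pOH = −log(8.57 × 10^-6) = 5.07; pH = 14.00 − 5.07 = 8.93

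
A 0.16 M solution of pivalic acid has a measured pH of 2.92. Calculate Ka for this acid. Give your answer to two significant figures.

Ka = 9.1 × 10^-6

[H+] = 10^(-2.92) = 1.20 × 10^-3 M
At equilibrium [HA] = 0.16 − 1.20 × 10^-3 = 1.59 × 10^-1 M
Ka = [H+][A-]/[HA] = (1.20 × 10^-3)² / 1.59 × 10^-1 = 9.1 × 10^-6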